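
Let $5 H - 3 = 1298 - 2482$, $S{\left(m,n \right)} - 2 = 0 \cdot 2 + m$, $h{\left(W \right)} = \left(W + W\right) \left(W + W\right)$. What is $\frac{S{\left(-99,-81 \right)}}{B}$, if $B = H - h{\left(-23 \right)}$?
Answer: $\frac{485}{11761} \approx 0.041238$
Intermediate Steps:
$h{\left(W \right)} = 4 W^{2}$ ($h{\left(W \right)} = 2 W 2 W = 4 W^{2}$)
$S{\left(m,n \right)} = 2 + m$ ($S{\left(m,n \right)} = 2 + \left(0 \cdot 2 + m\right) = 2 + \left(0 + m\right) = 2 + m$)
$H = - \frac{1181}{5}$ ($H = \frac{3}{5} + \frac{1298 - 2482}{5} = \frac{3}{5} + \frac{1}{5} \left(-1184\right) = \frac{3}{5} - \frac{1184}{5} = - \frac{1181}{5} \approx -236.2$)
$B = - \frac{11761}{5}$ ($B = - \frac{1181}{5} - 4 \left(-23\right)^{2} = - \frac{1181}{5} - 4 \cdot 529 = - \frac{1181}{5} - 2116 = - \frac{11761}{5} \approx -2352.2$)
$\frac{S{\left(-99,-81 \right)}}{B} = \frac{2 - 99}{- \frac{11761}{5}} = \left(-97\right) \left(- \frac{5}{11761}\right) = \frac{485}{11761}$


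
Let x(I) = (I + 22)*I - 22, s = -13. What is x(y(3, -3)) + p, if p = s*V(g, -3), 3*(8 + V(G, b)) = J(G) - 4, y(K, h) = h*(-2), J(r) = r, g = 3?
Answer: 763/3 ≈ 254.33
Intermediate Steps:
y(K, h) = -2*h
V(G, b) = -28/3 + G/3 (V(G, b) = -8 + (G - 4)/3 = -8 + (-4 + G)/3 = -8 + (-4/3 + G/3) = -28/3 + G/3)
x(I) = -22 + I*(22 + I) (x(I) = (22 + I)*I - 22 = I*(22 + I) - 22 = -22 + I*(22 + I))
p = 325/3 (p = -13*(-28/3 + (1/3)*3) = -13*(-28/3 + 1) = -13*(-25/3) = 325/3 ≈ 108.33)
x(y(3, -3)) + p = (-22 + (-2*(-3))**2 + 22*(-2*(-3))) + 325/3 = (-22 + 6**2 + 22*6) + 325/3 = (-22 + 36 + 132) + 325/3 = 146 + 325/3 = 763/3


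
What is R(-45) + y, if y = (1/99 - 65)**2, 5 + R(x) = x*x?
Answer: 61194376/9801 ≈ 6243.7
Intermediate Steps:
R(x) = -5 + x**2 (R(x) = -5 + x*x = -5 + x**2)
y = 41396356/9801 (y = (1/99 - 65)**2 = (-6434/99)**2 = 41396356/9801 ≈ 4223.7)
R(-45) + y = (-5 + (-45)**2) + 41396356/9801 = (-5 + 2025) + 41396356/9801 = 2020 + 41396356/9801 = 61194376/9801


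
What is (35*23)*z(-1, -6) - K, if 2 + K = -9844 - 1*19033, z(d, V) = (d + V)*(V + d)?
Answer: 68324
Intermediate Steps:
z(d, V) = (V + d)² (z(d, V) = (V + d)*(V + d) = (V + d)²)
K = -28879 (K = -2 + (-9844 - 1*19033) = -2 + (-9844 - 19033) = -2 - 28877 = -28879)
(35*23)*z(-1, -6) - K = (35*23)*(-6 - 1)² - 1*(-28879) = 805*(-7)² + 28879 = 805*49 + 28879 = 39445 + 28879 = 68324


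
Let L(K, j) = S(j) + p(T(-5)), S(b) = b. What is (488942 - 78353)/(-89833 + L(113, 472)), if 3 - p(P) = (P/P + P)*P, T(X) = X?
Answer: -410589/89378 ≈ -4.5938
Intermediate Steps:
p(P) = 3 - P*(1 + P) (p(P) = 3 - (P/P + P)*P = 3 - (1 + P)*P = 3 - P*(1 + P))
L(K, j) = -17 + j (L(K, j) = j + (3 - 1*(-5) - 1*(-5)²) = j + (3 + 5 - 1*25) = j + (3 + 5 - 25) = j - 17 = -17 + j)
(488942 - 78353)/(-89833 + L(113, 472)) = (488942 - 78353)/(-89833 + (-17 + 472)) = 410589/(-89833 + 455) = 410589/(-89378) = 410589*(-1/89378) = -410589/89378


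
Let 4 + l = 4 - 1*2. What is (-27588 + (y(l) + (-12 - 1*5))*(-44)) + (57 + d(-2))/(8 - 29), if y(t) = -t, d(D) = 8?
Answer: -565553/21 ≈ -26931.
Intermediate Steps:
l = -2 (l = -4 + (4 - 1*2) = -4 + (4 - 2) = -4 + 2 = -2)
(-27588 + (y(l) + (-12 - 1*5))*(-44)) + (57 + d(-2))/(8 - 29) = (-27588 + (-1*(-2) + (-12 - 1*5))*(-44)) + (57 + 8)/(8 - 29) = (-27588 + (2 + (-12 - 5))*(-44)) + 65/(-21) = (-27588 + (2 - 17)*(-44)) + 65*(-1/21) = (-27588 - 15*(-44)) - 65/21 = (-27588 + 660) - 65/21 = -26928 - 65/21 = -565553/21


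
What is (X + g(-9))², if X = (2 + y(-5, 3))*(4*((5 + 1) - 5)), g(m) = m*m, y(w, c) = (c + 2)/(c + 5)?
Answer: 33489/4 ≈ 8372.3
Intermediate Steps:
y(w, c) = (2 + c)/(5 + c)
g(m) = m²
X = 21/2 (X = (2 + (2 + 3)/(5 + 3))*(4*((5 + 1) - 5)) = (2 + 5/8)*(4*(6 - 5)) = (2 + (⅛)*5)*(4*1) = (2 + 5/8)*4 = (21/8)*4 = 21/2 ≈ 10.500)
(X + g(-9))² = (21/2 + (-9)²)² = (21/2 + 81)² = (183/2)² = 33489/4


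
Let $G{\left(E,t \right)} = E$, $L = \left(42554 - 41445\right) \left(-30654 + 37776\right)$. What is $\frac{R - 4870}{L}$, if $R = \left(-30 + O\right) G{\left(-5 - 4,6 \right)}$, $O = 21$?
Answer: $- \frac{4789}{7898298} \approx -0.00060633$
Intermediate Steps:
$L = 7898298$ ($L = 1109 \cdot 7122 = 7898298$)
$R = 81$ ($R = \left(-30 + 21\right) \left(-5 - 4\right) = - 9 \left(-5 - 4\right) = \left(-9\right) \left(-9\right) = 81$)
$\frac{R - 4870}{L} = \frac{81 - 4870}{7898298} = \left(81 - 4870\right) \frac{1}{7898298} = \left(-4789\right) \frac{1}{7898298} = - \frac{4789}{7898298}$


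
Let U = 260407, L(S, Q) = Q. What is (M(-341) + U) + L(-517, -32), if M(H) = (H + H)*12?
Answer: 252191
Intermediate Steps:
M(H) = 24*H (M(H) = (2*H)*12 = 24*H)
(M(-341) + U) + L(-517, -32) = (24*(-341) + 260407) - 32 = (-8184 + 260407) - 32 = 252223 - 32 = 252191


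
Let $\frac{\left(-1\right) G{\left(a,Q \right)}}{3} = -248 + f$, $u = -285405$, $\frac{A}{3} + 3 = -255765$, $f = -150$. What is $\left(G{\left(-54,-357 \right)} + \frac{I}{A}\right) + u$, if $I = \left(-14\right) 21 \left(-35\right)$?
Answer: $- \frac{36346041239}{127884} \approx -2.8421 \cdot 10^{5}$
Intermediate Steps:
$A = -767304$ ($A = -9 + 3 \left(-255765\right) = -9 - 767295 = -767304$)
$G{\left(a,Q \right)} = 1194$ ($G{\left(a,Q \right)} = - 3 \left(-248 - 150\right) = \left(-3\right) \left(-398\right) = 1194$)
$I = 10290$ ($I = \left(-294\right) \left(-35\right) = 10290$)
$\left(G{\left(-54,-357 \right)} + \frac{I}{A}\right) + u = \left(1194 + \frac{10290}{-767304}\right) - 285405 = \left(1194 + 10290 \left(- \frac{1}{767304}\right)\right) - 285405 = \left(1194 - \frac{1715}{127884}\right) - 285405 = \frac{152691781}{127884} - 285405 = - \frac{36346041239}{127884}$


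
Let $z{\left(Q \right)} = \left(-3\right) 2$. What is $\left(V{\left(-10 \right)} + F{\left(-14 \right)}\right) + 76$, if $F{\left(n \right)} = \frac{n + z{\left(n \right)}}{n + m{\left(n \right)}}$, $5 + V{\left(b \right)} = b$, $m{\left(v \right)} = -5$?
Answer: $\frac{1179}{19} \approx 62.053$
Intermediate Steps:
$z{\left(Q \right)} = -6$
$V{\left(b \right)} = -5 + b$
$F{\left(n \right)} = \frac{-6 + n}{-5 + n}$ ($F{\left(n \right)} = \frac{n - 6}{n - 5} = \frac{-6 + n}{-5 + n}$)
$\left(V{\left(-10 \right)} + F{\left(-14 \right)}\right) + 76 = \left(\left(-5 - 10\right) + \frac{-6 - 14}{-5 - 14}\right) + 76 = \left(-15 + \frac{1}{-19} \left(-20\right)\right) + 76 = \left(-15 - - \frac{20}{19}\right) + 76 = \left(-15 + \frac{20}{19}\right) + 76 = - \frac{265}{19} + 76 = \frac{1179}{19}$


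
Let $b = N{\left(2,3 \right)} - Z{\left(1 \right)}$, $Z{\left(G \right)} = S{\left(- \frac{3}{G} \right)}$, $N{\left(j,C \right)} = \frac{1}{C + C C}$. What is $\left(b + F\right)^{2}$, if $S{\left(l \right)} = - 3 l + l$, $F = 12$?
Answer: $\frac{5329}{144} \approx 37.007$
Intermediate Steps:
$S{\left(l \right)} = - 2 l$
$N{\left(j,C \right)} = \frac{1}{C + C^{2}}$
$Z{\left(G \right)} = \frac{6}{G}$ ($Z{\left(G \right)} = - 2 \left(- \frac{3}{G}\right) = \frac{6}{G}$)
$b = - \frac{71}{12}$ ($b = \frac{1}{3 \left(1 + 3\right)} - \frac{6}{1} = \frac{1}{3 \cdot 4} - 6 \cdot 1 = \frac{1}{3} \cdot \frac{1}{4} - 6 = \frac{1}{12} - 6 = - \frac{71}{12} \approx -5.9167$)
$\left(b + F\right)^{2} = \left(- \frac{71}{12} + 12\right)^{2} = \left(\frac{73}{12}\right)^{2} = \frac{5329}{144}$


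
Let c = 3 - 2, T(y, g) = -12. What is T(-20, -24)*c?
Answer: -12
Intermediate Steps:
c = 1
T(-20, -24)*c = -12*1 = -12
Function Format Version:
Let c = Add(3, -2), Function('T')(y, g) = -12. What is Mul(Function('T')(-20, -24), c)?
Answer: -12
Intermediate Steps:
c = 1
Mul(Function('T')(-20, -24), c) = Mul(-12, 1) = -12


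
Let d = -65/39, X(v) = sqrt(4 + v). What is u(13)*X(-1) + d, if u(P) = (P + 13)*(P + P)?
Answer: -5/3 + 676*sqrt(3) ≈ 1169.2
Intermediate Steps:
u(P) = 2*P*(13 + P) (u(P) = (13 + P)*(2*P) = 2*P*(13 + P))
d = -5/3 (d = -65*1/39 = -5/3 ≈ -1.6667)
u(13)*X(-1) + d = (2*13*(13 + 13))*sqrt(4 - 1) - 5/3 = (2*13*26)*sqrt(3) - 5/3 = 676*sqrt(3) - 5/3 = -5/3 + 676*sqrt(3)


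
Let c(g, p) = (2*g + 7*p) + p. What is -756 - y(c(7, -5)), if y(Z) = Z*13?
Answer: -418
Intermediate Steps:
c(g, p) = 2*g + 8*p
y(Z) = 13*Z
-756 - y(c(7, -5)) = -756 - 13*(2*7 + 8*(-5)) = -756 - 13*(14 - 40) = -756 - 13*(-26) = -756 - 1*(-338) = -756 + 338 = -418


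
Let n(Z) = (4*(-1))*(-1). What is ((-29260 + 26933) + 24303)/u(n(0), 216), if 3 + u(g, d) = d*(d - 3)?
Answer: 21976/46005 ≈ 0.47769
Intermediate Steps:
n(Z) = 4 (n(Z) = -4*(-1) = 4)
u(g, d) = -3 + d*(-3 + d) (u(g, d) = -3 + d*(d - 3) = -3 + d*(-3 + d))
((-29260 + 26933) + 24303)/u(n(0), 216) = ((-29260 + 26933) + 24303)/(-3 + 216**2 - 3*216) = (-2327 + 24303)/(-3 + 46656 - 648) = 21976/46005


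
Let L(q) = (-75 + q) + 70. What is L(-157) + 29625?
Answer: 29463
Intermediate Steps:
L(q) = -5 + q
L(-157) + 29625 = (-5 - 157) + 29625 = -162 + 29625 = 29463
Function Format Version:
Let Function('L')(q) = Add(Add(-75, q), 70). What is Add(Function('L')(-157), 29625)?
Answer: 29463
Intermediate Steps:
Function('L')(q) = Add(-5, q)
Add(Function('L')(-157), 29625) = Add(Add(-5, -157), 29625) = Add(-162, 29625) = 29463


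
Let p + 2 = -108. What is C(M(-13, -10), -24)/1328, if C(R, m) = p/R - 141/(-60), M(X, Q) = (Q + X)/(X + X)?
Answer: -56119/610880 ≈ -0.091866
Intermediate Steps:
p = -110 (p = -2 - 108 = -110)
M(X, Q) = (Q + X)/(2*X) (M(X, Q) = (Q + X)/((2*X)) = (Q + X)*(1/(2*X)) = (Q + X)/(2*X))
C(R, m) = 47/20 - 110/R (C(R, m) = -110/R - 141/(-60) = -110/R - 141*(-1/60) = -110/R + 47/20 = 47/20 - 110/R)
C(M(-13, -10), -24)/1328 = (47/20 - 110*(-26/(-10 - 13)))/1328 = (47/20 - 110/((½)*(-1/13)*(-23)))*(1/1328) = (47/20 - 110/23/26)*(1/1328) = (47/20 - 110*26/23)*(1/1328) = (47/20 - 2860/23)*(1/1328) = -56119/460*1/1328 = -56119/610880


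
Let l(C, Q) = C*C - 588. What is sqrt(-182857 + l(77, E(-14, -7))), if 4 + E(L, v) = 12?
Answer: 6*I*sqrt(4931) ≈ 421.33*I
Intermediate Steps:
E(L, v) = 8 (E(L, v) = -4 + 12 = 8)
l(C, Q) = -588 + C**2 (l(C, Q) = C**2 - 588 = -588 + C**2)
sqrt(-182857 + l(77, E(-14, -7))) = sqrt(-182857 + (-588 + 77**2)) = sqrt(-182857 + (-588 + 5929)) = sqrt(-182857 + 5341) = sqrt(-177516) = 6*I*sqrt(4931)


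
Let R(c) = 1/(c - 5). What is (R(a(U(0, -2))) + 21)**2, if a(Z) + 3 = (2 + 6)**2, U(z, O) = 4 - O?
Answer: 1385329/3136 ≈ 441.75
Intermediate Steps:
a(Z) = 61 (a(Z) = -3 + (2 + 6)**2 = -3 + 8**2 = -3 + 64 = 61)
R(c) = 1/(-5 + c)
(R(a(U(0, -2))) + 21)**2 = (1/(-5 + 61) + 21)**2 = (1/56 + 21)**2 = (1177/56)**2 = 1385329/3136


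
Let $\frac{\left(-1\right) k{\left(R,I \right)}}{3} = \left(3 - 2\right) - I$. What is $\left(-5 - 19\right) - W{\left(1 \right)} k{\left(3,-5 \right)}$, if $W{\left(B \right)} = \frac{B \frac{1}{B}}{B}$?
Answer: $-432$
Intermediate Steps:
$k{\left(R,I \right)} = -3 + 3 I$ ($k{\left(R,I \right)} = - 3 \left(\left(3 - 2\right) - I\right) = - 3 \left(1 - I\right) = -3 + 3 I$)
$W{\left(B \right)} = \frac{1}{B}$ ($W{\left(B \right)} = 1 \frac{1}{B} = \frac{1}{B}$)
$\left(-5 - 19\right) - W{\left(1 \right)} k{\left(3,-5 \right)} = \left(-5 - 19\right) - 1^{-1} \left(-3 + 3 \left(-5\right)\right) = - 24 \left(-1\right) 1 \left(-3 - 15\right) = - 24 \left(\left(-1\right) \left(-18\right)\right) = \left(-24\right) 18 = -432$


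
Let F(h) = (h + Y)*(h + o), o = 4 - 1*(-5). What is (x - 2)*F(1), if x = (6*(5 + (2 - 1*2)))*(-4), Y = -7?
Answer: 7320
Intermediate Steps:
o = 9 (o = 4 + 5 = 9)
F(h) = (-7 + h)*(9 + h) (F(h) = (h - 7)*(h + 9) = (-7 + h)*(9 + h))
x = -120 (x = (6*(5 + (2 - 2)))*(-4) = (6*(5 + 0))*(-4) = (6*5)*(-4) = 30*(-4) = -120)
(x - 2)*F(1) = (-120 - 2)*(-63 + 1**2 + 2*1) = -122*(-63 + 1 + 2) = -122*(-60) = 7320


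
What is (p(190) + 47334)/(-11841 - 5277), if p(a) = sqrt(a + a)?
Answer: -7889/2853 - sqrt(95)/8559 ≈ -2.7663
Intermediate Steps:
p(a) = sqrt(2)*sqrt(a) (p(a) = sqrt(2*a) = sqrt(2)*sqrt(a))
(p(190) + 47334)/(-11841 - 5277) = (sqrt(2)*sqrt(190) + 47334)/(-11841 - 5277) = (2*sqrt(95) + 47334)/(-17118) = (47334 + 2*sqrt(95))*(-1/17118) = -7889/2853 - sqrt(95)/8559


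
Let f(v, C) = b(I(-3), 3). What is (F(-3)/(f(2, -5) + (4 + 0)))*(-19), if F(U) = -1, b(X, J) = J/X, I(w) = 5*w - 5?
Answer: 380/77 ≈ 4.9351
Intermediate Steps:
I(w) = -5 + 5*w
f(v, C) = -3/20 (f(v, C) = 3/(-5 + 5*(-3)) = 3/(-5 - 15) = 3/(-20) = 3*(-1/20) = -3/20)
(F(-3)/(f(2, -5) + (4 + 0)))*(-19) = (-1/(-3/20 + (4 + 0)))*(-19) = (-1/(-3/20 + 4))*(-19) = (-1/(77/20))*(-19) = ((20/77)*(-1))*(-19) = -20/77*(-19) = 380/77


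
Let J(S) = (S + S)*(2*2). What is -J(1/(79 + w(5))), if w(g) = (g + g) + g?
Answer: -4/47 ≈ -0.085106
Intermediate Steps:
w(g) = 3*g (w(g) = 2*g + g = 3*g)
J(S) = 8*S (J(S) = (2*S)*4 = 8*S)
-J(1/(79 + w(5))) = -8/(79 + 3*5) = -8/(79 + 15) = -8/94 = -1*4/47 = -4/47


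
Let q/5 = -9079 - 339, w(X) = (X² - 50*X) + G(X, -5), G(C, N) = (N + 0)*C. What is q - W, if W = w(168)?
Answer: -66074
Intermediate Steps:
G(C, N) = C*N (G(C, N) = N*C = C*N)
w(X) = X² - 55*X (w(X) = (X² - 50*X) + X*(-5) = (X² - 50*X) - 5*X = X² - 55*X)
W = 18984 (W = 168*(-55 + 168) = 168*113 = 18984)
q = -47090 (q = 5*(-9079 - 339) = 5*(-9418) = -47090)
q - W = -47090 - 1*18984 = -47090 - 18984 = -66074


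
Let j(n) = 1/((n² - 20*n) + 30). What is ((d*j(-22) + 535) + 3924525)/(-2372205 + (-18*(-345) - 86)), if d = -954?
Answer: -3925059/2366081 ≈ -1.6589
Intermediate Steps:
j(n) = 1/(30 + n² - 20*n)
((d*j(-22) + 535) + 3924525)/(-2372205 + (-18*(-345) - 86)) = ((-954/(30 + (-22)² - 20*(-22)) + 535) + 3924525)/(-2372205 + (-18*(-345) - 86)) = ((-954/(30 + 484 + 440) + 535) + 3924525)/(-2372205 + (6210 - 86)) = ((-954/954 + 535) + 3924525)/(-2372205 + 6124) = ((-954*1/954 + 535) + 3924525)/(-2366081) = ((-1 + 535) + 3924525)*(-1/2366081) = (534 + 3924525)*(-1/2366081) = 3925059*(-1/2366081) = -3925059/2366081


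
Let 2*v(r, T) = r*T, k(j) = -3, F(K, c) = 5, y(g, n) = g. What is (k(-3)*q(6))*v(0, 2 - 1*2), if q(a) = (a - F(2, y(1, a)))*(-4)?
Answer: 0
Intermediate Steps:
q(a) = 20 - 4*a (q(a) = (a - 1*5)*(-4) = (a - 5)*(-4) = (-5 + a)*(-4) = 20 - 4*a)
v(r, T) = T*r/2 (v(r, T) = (r*T)/2 = (T*r)/2 = T*r/2)
(k(-3)*q(6))*v(0, 2 - 1*2) = (-3*(20 - 4*6))*((½)*(2 - 1*2)*0) = (-3*(20 - 24))*((½)*(2 - 2)*0) = (-3*(-4))*((½)*0*0) = 12*0 = 0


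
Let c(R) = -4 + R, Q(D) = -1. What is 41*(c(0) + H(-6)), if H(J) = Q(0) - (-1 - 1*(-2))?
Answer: -246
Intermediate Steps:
H(J) = -2 (H(J) = -1 - (-1 - 1*(-2)) = -1 - (-1 + 2) = -1 - 1*1 = -1 - 1 = -2)
41*(c(0) + H(-6)) = 41*((-4 + 0) - 2) = 41*(-4 - 2) = 41*(-6) = -246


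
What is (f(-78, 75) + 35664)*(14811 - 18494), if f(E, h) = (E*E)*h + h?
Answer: -1812179637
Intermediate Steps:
f(E, h) = h + h*E² (f(E, h) = E²*h + h = h*E² + h = h + h*E²)
(f(-78, 75) + 35664)*(14811 - 18494) = (75*(1 + (-78)²) + 35664)*(14811 - 18494) = (75*(1 + 6084) + 35664)*(-3683) = (75*6085 + 35664)*(-3683) = (456375 + 35664)*(-3683) = 492039*(-3683) = -1812179637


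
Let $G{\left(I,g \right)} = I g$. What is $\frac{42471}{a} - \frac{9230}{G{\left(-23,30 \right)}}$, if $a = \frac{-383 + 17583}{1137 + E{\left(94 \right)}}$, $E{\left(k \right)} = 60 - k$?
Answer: $\frac{3248215997}{1186800} \approx 2737.0$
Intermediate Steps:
$a = \frac{17200}{1103}$ ($a = \frac{-383 + 17583}{1137 + \left(60 - 94\right)} = \frac{17200}{1137 + \left(60 - 94\right)} = \frac{17200}{1137 - 34} = \frac{17200}{1103} \approx 15.594$)
$\frac{42471}{a} - \frac{9230}{G{\left(-23,30 \right)}} = \frac{42471}{\frac{17200}{1103}} - \frac{9230}{\left(-23\right) 30} = 42471 \cdot \frac{1103}{17200} - \frac{9230}{-690} = \frac{46845513}{17200} - - \frac{923}{69} = \frac{46845513}{17200} + \frac{923}{69} = \frac{3248215997}{1186800}$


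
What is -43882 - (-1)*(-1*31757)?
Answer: -75639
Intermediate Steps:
-43882 - (-1)*(-1*31757) = -43882 - (-1)*(-31757) = -43882 - 1*31757 = -43882 - 31757 = -75639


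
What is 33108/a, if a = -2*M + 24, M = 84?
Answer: -2759/12 ≈ -229.92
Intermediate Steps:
a = -144 (a = -2*84 + 24 = -168 + 24 = -144)
33108/a = 33108/(-144) = 33108*(-1/144) = -2759/12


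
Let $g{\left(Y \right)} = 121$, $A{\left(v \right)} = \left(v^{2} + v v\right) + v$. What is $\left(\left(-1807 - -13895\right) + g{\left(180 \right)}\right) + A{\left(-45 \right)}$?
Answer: $16214$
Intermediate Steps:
$A{\left(v \right)} = v + 2 v^{2}$ ($A{\left(v \right)} = \left(v^{2} + v^{2}\right) + v = 2 v^{2} + v = v + 2 v^{2}$)
$\left(\left(-1807 - -13895\right) + g{\left(180 \right)}\right) + A{\left(-45 \right)} = \left(\left(-1807 - -13895\right) + 121\right) - 45 \left(1 + 2 \left(-45\right)\right) = \left(\left(-1807 + 13895\right) + 121\right) - 45 \left(1 - 90\right) = \left(12088 + 121\right) - -4005 = 12209 + 4005 = 16214$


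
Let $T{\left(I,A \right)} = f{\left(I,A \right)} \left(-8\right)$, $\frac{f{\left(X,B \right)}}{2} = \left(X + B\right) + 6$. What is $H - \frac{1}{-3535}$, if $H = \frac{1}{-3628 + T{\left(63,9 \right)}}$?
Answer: $\frac{1341}{17236660} \approx 7.7799 \cdot 10^{-5}$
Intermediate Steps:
$f{\left(X,B \right)} = 12 + 2 B + 2 X$ ($f{\left(X,B \right)} = 2 \left(\left(X + B\right) + 6\right) = 2 \left(\left(B + X\right) + 6\right) = 2 \left(6 + B + X\right) = 12 + 2 B + 2 X$)
$T{\left(I,A \right)} = -96 - 16 A - 16 I$ ($T{\left(I,A \right)} = \left(12 + 2 A + 2 I\right) \left(-8\right) = -96 - 16 A - 16 I$)
$H = - \frac{1}{4876}$ ($H = \frac{1}{-3628 - 1248} = \frac{1}{-4876} = - \frac{1}{4876} \approx -0.00020509$)
$H - \frac{1}{-3535} = - \frac{1}{4876} - \frac{1}{-3535} = - \frac{1}{4876} - - \frac{1}{3535} = - \frac{1}{4876} + \frac{1}{3535} = \frac{1341}{17236660}$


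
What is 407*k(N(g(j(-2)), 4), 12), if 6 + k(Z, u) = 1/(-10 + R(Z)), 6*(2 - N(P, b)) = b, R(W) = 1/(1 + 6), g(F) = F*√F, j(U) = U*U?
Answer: -171347/69 ≈ -2483.3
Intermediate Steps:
j(U) = U²
g(F) = F^(3/2)
R(W) = ⅐ (R(W) = 1/7 = ⅐)
N(P, b) = 2 - b/6
k(Z, u) = -421/69 (k(Z, u) = -6 + 1/(-10 + ⅐) = -6 + 1/(-69/7) = -6 - 7/69 = -421/69)
407*k(N(g(j(-2)), 4), 12) = 407*(-421/69) = -171347/69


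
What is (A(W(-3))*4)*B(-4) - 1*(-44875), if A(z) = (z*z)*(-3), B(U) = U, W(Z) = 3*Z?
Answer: 48763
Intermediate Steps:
A(z) = -3*z² (A(z) = z²*(-3) = -3*z²)
(A(W(-3))*4)*B(-4) - 1*(-44875) = (-3*(3*(-3))²*4)*(-4) - 1*(-44875) = (-3*(-9)²*4)*(-4) + 44875 = (-3*81*4)*(-4) + 44875 = -243*4*(-4) + 44875 = -972*(-4) + 44875 = 3888 + 44875 = 48763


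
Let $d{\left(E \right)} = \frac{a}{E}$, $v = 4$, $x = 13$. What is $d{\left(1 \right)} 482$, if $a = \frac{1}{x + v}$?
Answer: $\frac{482}{17} \approx 28.353$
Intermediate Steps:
$a = \frac{1}{17}$ ($a = \frac{1}{13 + 4} = \frac{1}{17} \approx 0.058824$)
$d{\left(E \right)} = \frac{1}{17 E}$
$d{\left(1 \right)} 482 = \frac{1}{17 \cdot 1} \cdot 482 = \frac{1}{17} \cdot 1 \cdot 482 = \frac{1}{17} \cdot 482 = \frac{482}{17}$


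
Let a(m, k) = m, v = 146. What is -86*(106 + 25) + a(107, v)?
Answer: -11159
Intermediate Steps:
-86*(106 + 25) + a(107, v) = -86*(106 + 25) + 107 = -86*131 + 107 = -11266 + 107 = -11159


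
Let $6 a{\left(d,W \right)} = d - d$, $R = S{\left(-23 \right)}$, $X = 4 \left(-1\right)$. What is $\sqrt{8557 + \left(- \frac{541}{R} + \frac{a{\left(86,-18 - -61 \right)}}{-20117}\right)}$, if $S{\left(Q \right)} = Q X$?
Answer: $\frac{\sqrt{18094169}}{46} \approx 92.472$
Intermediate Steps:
$X = -4$
$S{\left(Q \right)} = - 4 Q$ ($S{\left(Q \right)} = Q \left(-4\right) = - 4 Q$)
$R = 92$ ($R = \left(-4\right) \left(-23\right) = 92$)
$a{\left(d,W \right)} = 0$ ($a{\left(d,W \right)} = \frac{d - d}{6} = \frac{1}{6} \cdot 0 = 0$)
$\sqrt{8557 + \left(- \frac{541}{R} + \frac{a{\left(86,-18 - -61 \right)}}{-20117}\right)} = \sqrt{8557 + \left(- \frac{541}{92} + \frac{0}{-20117}\right)} = \sqrt{8557 + \left(\left(-541\right) \frac{1}{92} + 0 \left(- \frac{1}{20117}\right)\right)} = \sqrt{8557 + \left(- \frac{541}{92} + 0\right)} = \sqrt{8557 - \frac{541}{92}} = \sqrt{\frac{786703}{92}} = \frac{\sqrt{18094169}}{46}$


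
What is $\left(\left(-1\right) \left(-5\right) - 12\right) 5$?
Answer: $-35$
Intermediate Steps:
$\left(\left(-1\right) \left(-5\right) - 12\right) 5 = \left(5 - 12\right) 5 = \left(-7\right) 5 = -35$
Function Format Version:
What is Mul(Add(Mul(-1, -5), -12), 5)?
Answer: -35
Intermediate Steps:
Mul(Add(Mul(-1, -5), -12), 5) = Mul(Add(5, -12), 5) = Mul(-7, 5) = -35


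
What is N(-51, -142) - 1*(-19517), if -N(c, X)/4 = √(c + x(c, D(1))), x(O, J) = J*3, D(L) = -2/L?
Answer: 19517 - 4*I*√57 ≈ 19517.0 - 30.199*I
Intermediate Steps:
x(O, J) = 3*J
N(c, X) = -4*√(-6 + c) (N(c, X) = -4*√(c + 3*(-2/1)) = -4*√(c + 3*(-2*1)) = -4*√(c + 3*(-2)) = -4*√(c - 6) = -4*√(-6 + c))
N(-51, -142) - 1*(-19517) = -4*√(-6 - 51) - 1*(-19517) = -4*I*√57 + 19517 = 19517 - 4*I*√57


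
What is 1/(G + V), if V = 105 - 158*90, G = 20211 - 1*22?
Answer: 1/6074 ≈ 0.00016464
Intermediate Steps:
G = 20189 (G = 20211 - 22 = 20189)
V = -14115 (V = 105 - 14220 = -14115)
1/(G + V) = 1/(20189 - 14115) = 1/6074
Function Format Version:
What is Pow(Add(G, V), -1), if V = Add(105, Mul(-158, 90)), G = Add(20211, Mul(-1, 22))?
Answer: Rational(1, 6074) ≈ 0.00016464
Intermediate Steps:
G = 20189 (G = Add(20211, -22) = 20189)
V = -14115 (V = Add(105, -14220) = -14115)
Pow(Add(G, V), -1) = Pow(Add(20189, -14115), -1) = Pow(6074, -1) = Rational(1, 6074)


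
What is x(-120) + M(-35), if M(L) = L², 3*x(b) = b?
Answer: 1185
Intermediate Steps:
x(b) = b/3
x(-120) + M(-35) = (⅓)*(-120) + (-35)² = -40 + 1225 = 1185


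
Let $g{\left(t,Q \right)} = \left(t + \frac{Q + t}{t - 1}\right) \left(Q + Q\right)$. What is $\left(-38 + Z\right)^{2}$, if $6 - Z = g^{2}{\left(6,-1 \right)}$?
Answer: $51984$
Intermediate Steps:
$g{\left(t,Q \right)} = 2 Q \left(t + \frac{Q + t}{-1 + t}\right)$ ($g{\left(t,Q \right)} = \left(t + \frac{Q + t}{-1 + t}\right) 2 Q = 2 Q \left(t + \frac{Q + t}{-1 + t}\right)$)
$Z = -190$ ($Z = 6 - \left(2 \left(-1\right) \frac{1}{-1 + 6} \left(-1 + 6^{2}\right)\right)^{2} = 6 - \left(2 \left(-1\right) \frac{1}{5} \left(-1 + 36\right)\right)^{2} = 6 - \left(2 \left(-1\right) \frac{1}{5} \cdot 35\right)^{2} = 6 - \left(-14\right)^{2} = 6 - 196 = -190$)
$\left(-38 + Z\right)^{2} = \left(-38 - 190\right)^{2} = \left(-228\right)^{2} = 51984$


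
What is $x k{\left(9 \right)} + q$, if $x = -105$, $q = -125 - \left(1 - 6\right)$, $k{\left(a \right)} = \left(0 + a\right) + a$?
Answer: $-2010$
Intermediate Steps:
$k{\left(a \right)} = 2 a$ ($k{\left(a \right)} = a + a = 2 a$)
$q = -120$ ($q = -125 - \left(1 - 6\right) = -125 - -5 = -125 + 5 = -120$)
$x k{\left(9 \right)} + q = - 105 \cdot 2 \cdot 9 - 120 = \left(-105\right) 18 - 120 = -1890 - 120 = -2010$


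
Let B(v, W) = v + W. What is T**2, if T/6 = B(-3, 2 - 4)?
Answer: 900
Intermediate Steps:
B(v, W) = W + v
T = -30 (T = 6*((2 - 4) - 3) = 6*(-2 - 3) = 6*(-5) = -30)
T**2 = (-30)**2 = 900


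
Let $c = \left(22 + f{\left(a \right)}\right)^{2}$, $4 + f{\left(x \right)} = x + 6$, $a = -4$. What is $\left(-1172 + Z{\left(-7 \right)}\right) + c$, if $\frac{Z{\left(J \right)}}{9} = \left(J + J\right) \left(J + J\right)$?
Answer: $992$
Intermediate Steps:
$Z{\left(J \right)} = 36 J^{2}$ ($Z{\left(J \right)} = 9 \left(J + J\right) \left(J + J\right) = 9 \cdot 2 J 2 J = 9 \cdot 4 J^{2} = 36 J^{2}$)
$f{\left(x \right)} = 2 + x$ ($f{\left(x \right)} = -4 + \left(x + 6\right) = -4 + \left(6 + x\right) = 2 + x$)
$c = 400$ ($c = \left(22 + \left(2 - 4\right)\right)^{2} = \left(22 - 2\right)^{2} = 20^{2} = 400$)
$\left(-1172 + Z{\left(-7 \right)}\right) + c = \left(-1172 + 36 \left(-7\right)^{2}\right) + 400 = \left(-1172 + 36 \cdot 49\right) + 400 = \left(-1172 + 1764\right) + 400 = 592 + 400 = 992$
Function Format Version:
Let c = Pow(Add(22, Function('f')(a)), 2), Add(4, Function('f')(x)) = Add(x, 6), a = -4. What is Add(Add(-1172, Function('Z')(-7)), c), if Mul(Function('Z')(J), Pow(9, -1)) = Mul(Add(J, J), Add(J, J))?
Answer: 992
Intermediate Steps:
Function('Z')(J) = Mul(36, Pow(J, 2)) (Function('Z')(J) = Mul(9, Mul(Add(J, J), Add(J, J))) = Mul(9, Mul(Mul(2, J), Mul(2, J))) = Mul(9, Mul(4, Pow(J, 2))) = Mul(36, Pow(J, 2)))
Function('f')(x) = Add(2, x) (Function('f')(x) = Add(-4, Add(x, 6)) = Add(-4, Add(6, x)) = Add(2, x))
c = 400 (c = Pow(Add(22, Add(2, -4)), 2) = Pow(Add(22, -2), 2) = Pow(20, 2) = 400)
Add(Add(-1172, Function('Z')(-7)), c) = Add(Add(-1172, Mul(36, Pow(-7, 2))), 400) = Add(Add(-1172, Mul(36, 49)), 400) = Add(Add(-1172, 1764), 400) = Add(592, 400) = 992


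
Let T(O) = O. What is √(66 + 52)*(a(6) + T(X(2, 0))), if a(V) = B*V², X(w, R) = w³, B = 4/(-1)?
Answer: -136*√118 ≈ -1477.3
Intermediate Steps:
B = -4 (B = 4*(-1) = -4)
a(V) = -4*V²
√(66 + 52)*(a(6) + T(X(2, 0))) = √(66 + 52)*(-4*6² + 2³) = √118*(-4*36 + 8) = √118*(-144 + 8) = √118*(-136) = -136*√118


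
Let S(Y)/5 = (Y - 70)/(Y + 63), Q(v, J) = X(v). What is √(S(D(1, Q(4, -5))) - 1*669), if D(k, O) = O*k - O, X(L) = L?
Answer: I*√6071/3 ≈ 25.972*I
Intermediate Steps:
Q(v, J) = v
D(k, O) = -O + O*k
S(Y) = 5*(-70 + Y)/(63 + Y) (S(Y) = 5*((Y - 70)/(Y + 63)) = 5*((-70 + Y)/(63 + Y)) = 5*(-70 + Y)/(63 + Y))
√(S(D(1, Q(4, -5))) - 1*669) = √(5*(-70 + 4*(-1 + 1))/(63 + 4*(-1 + 1)) - 1*669) = √(5*(-70 + 4*0)/(63 + 4*0) - 669) = √(5*(-70 + 0)/(63 + 0) - 669) = √(5*(-70)/63 - 669) = √(5*(1/63)*(-70) - 669) = √(-50/9 - 669) = √(-6071/9) = I*√6071/3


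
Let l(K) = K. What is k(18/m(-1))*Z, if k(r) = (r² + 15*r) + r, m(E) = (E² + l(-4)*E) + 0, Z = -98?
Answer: -172872/25 ≈ -6914.9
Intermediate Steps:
m(E) = E² - 4*E (m(E) = (E² - 4*E) + 0 = E² - 4*E)
k(r) = r² + 16*r
k(18/m(-1))*Z = ((18/((-(-4 - 1))))*(16 + 18/((-(-4 - 1)))))*(-98) = ((18/((-1*(-5))))*(16 + 18/((-1*(-5)))))*(-98) = ((18/5)*(16 + 18/5))*(-98) = ((18*(⅕))*(16 + 18*(⅕)))*(-98) = (18*(16 + 18/5)/5)*(-98) = ((18/5)*(98/5))*(-98) = (1764/25)*(-98) = -172872/25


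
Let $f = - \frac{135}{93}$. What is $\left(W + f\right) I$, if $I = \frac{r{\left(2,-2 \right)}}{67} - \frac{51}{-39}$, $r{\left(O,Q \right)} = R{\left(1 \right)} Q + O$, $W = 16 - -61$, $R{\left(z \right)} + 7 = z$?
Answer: $\frac{3093782}{27001} \approx 114.58$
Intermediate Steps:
$f = - \frac{45}{31}$ ($f = \left(-135\right) \frac{1}{93} = - \frac{45}{31} \approx -1.4516$)
$R{\left(z \right)} = -7 + z$
$W = 77$ ($W = 16 + 61 = 77$)
$r{\left(O,Q \right)} = O - 6 Q$ ($r{\left(O,Q \right)} = \left(-7 + 1\right) Q + O = - 6 Q + O = O - 6 Q$)
$I = \frac{1321}{871}$ ($I = \frac{2 - -12}{67} - \frac{51}{-39} = \left(2 + 12\right) \frac{1}{67} - - \frac{17}{13} = 14 \cdot \frac{1}{67} + \frac{17}{13} = \frac{14}{67} + \frac{17}{13} = \frac{1321}{871} \approx 1.5166$)
$\left(W + f\right) I = \left(77 - \frac{45}{31}\right) \frac{1321}{871} = \frac{2342}{31} \cdot \frac{1321}{871} = \frac{3093782}{27001}$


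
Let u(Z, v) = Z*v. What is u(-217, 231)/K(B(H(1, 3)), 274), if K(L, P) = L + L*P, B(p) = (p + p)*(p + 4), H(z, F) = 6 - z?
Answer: -1519/750 ≈ -2.0253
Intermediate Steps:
B(p) = 2*p*(4 + p) (B(p) = (2*p)*(4 + p) = 2*p*(4 + p))
u(-217, 231)/K(B(H(1, 3)), 274) = (-217*231)/(((2*(6 - 1*1)*(4 + (6 - 1*1)))*(1 + 274))) = -50127*1/(550*(4 + (6 - 1))*(6 - 1)) = -50127*1/(2750*(4 + 5)) = -50127/((2*5*9)*275) = -50127/(90*275) = -50127/24750 = -50127*1/24750 = -1519/750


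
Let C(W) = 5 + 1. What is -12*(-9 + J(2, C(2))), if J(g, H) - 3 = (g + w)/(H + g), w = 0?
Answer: 69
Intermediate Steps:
C(W) = 6
J(g, H) = 3 + g/(H + g) (J(g, H) = 3 + (g + 0)/(H + g) = 3 + g/(H + g))
-12*(-9 + J(2, C(2))) = -12*(-9 + (3*6 + 4*2)/(6 + 2)) = -12*(-9 + (18 + 8)/8) = -12*(-9 + (1/8)*26) = -12*(-9 + 13/4) = -12*(-23/4) = 69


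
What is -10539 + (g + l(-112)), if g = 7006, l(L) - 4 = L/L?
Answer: -3528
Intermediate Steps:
l(L) = 5 (l(L) = 4 + L/L = 4 + 1 = 5)
-10539 + (g + l(-112)) = -10539 + (7006 + 5) = -10539 + 7011 = -3528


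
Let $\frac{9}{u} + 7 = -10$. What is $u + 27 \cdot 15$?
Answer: $\frac{6876}{17} \approx 404.47$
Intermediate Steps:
$u = - \frac{9}{17}$ ($u = \frac{9}{-7 - 10} = \frac{9}{-17} = 9 \left(- \frac{1}{17}\right) = - \frac{9}{17} \approx -0.52941$)
$u + 27 \cdot 15 = - \frac{9}{17} + 27 \cdot 15 = - \frac{9}{17} + 405 = \frac{6876}{17}$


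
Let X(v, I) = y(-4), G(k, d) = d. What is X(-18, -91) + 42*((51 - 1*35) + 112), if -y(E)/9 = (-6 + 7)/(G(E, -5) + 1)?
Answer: 21513/4 ≈ 5378.3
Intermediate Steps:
y(E) = 9/4 (y(E) = -9*(-6 + 7)/(-5 + 1) = -9/(-4) = -9*(-1)/4 = -9*(-¼) = 9/4)
X(v, I) = 9/4
X(-18, -91) + 42*((51 - 1*35) + 112) = 9/4 + 42*((51 - 1*35) + 112) = 9/4 + 42*((51 - 35) + 112) = 9/4 + 42*(16 + 112) = 9/4 + 42*128 = 9/4 + 5376 = 21513/4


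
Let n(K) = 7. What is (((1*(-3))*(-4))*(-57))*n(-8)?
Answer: -4788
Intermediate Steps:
(((1*(-3))*(-4))*(-57))*n(-8) = (((1*(-3))*(-4))*(-57))*7 = (-3*(-4)*(-57))*7 = (12*(-57))*7 = -684*7 = -4788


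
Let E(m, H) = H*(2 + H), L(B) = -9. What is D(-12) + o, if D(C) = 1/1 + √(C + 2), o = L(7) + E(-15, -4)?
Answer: I*√10 ≈ 3.1623*I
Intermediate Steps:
o = -1 (o = -9 - 4*(2 - 4) = -9 - 4*(-2) = -9 + 8 = -1)
D(C) = 1 + √(2 + C)
D(-12) + o = (1 + √(2 - 12)) - 1 = (1 + √(-10)) - 1 = (1 + I*√10) - 1 = I*√10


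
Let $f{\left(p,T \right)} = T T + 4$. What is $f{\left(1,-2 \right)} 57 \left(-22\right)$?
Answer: $-10032$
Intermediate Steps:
$f{\left(p,T \right)} = 4 + T^{2}$ ($f{\left(p,T \right)} = T^{2} + 4 = 4 + T^{2}$)
$f{\left(1,-2 \right)} 57 \left(-22\right) = \left(4 + \left(-2\right)^{2}\right) 57 \left(-22\right) = \left(4 + 4\right) \left(-1254\right) = 8 \left(-1254\right) = -10032$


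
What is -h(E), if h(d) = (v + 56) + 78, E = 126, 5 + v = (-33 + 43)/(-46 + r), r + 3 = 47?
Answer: -124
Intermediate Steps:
r = 44 (r = -3 + 47 = 44)
v = -10 (v = -5 + (-33 + 43)/(-46 + 44) = -5 + 10/(-2) = -5 + 10*(-1/2) = -5 - 5 = -10)
h(d) = 124 (h(d) = (-10 + 56) + 78 = 46 + 78 = 124)
-h(E) = -1*124 = -124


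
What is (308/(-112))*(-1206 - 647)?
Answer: 20383/4 ≈ 5095.8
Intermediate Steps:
(308/(-112))*(-1206 - 647) = (308*(-1/112))*(-1853) = -11/4*(-1853) = 20383/4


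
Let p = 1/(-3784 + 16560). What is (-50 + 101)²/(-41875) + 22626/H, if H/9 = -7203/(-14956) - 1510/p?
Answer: -752034645688557/12082091380574375 ≈ -0.062244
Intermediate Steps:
p = 1/12776 ≈ 7.8272e-5
H = -2596747998213/14956 (H = 9*(-7203/(-14956) - 1510/1/12776) = 9*(-7203*(-1/14956) - 1510*12776) = 9*(7203/14956 - 19291760) = 9*(-288527555357/14956) = -2596747998213/14956 ≈ -1.7363e+8)
(-50 + 101)²/(-41875) + 22626/H = (-50 + 101)²/(-41875) + 22626/(-2596747998213/14956) = 51²*(-1/41875) + 22626*(-14956/2596747998213) = 2601*(-1/41875) - 37599384/288527555357 = -2601/41875 - 37599384/288527555357 = -752034645688557/12082091380574375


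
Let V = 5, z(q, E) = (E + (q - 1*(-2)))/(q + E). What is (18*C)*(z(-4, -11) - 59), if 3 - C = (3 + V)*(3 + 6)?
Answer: 361008/5 ≈ 72202.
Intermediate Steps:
z(q, E) = (2 + E + q)/(E + q) (z(q, E) = (E + (q + 2))/(E + q) = (E + (2 + q))/(E + q) = (2 + E + q)/(E + q))
C = -69 (C = 3 - (3 + 5)*(3 + 6) = 3 - 8*9 = 3 - 1*72 = 3 - 72 = -69)
(18*C)*(z(-4, -11) - 59) = (18*(-69))*((2 - 11 - 4)/(-11 - 4) - 59) = -1242*(-13/(-15) - 59) = -1242*(-1/15*(-13) - 59) = -1242*(13/15 - 59) = -1242*(-872/15) = 361008/5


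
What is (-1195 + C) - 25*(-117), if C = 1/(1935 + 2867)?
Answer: 8307461/4802 ≈ 1730.0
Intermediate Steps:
C = 1/4802 ≈ 0.00020825
(-1195 + C) - 25*(-117) = (-1195 + 1/4802) - 25*(-117) = -5738389/4802 + 2925 = 8307461/4802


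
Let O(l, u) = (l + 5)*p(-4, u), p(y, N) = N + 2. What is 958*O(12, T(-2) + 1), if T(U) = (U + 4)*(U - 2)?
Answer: -81430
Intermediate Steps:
p(y, N) = 2 + N
T(U) = (-2 + U)*(4 + U) (T(U) = (4 + U)*(-2 + U) = (-2 + U)*(4 + U))
O(l, u) = (2 + u)*(5 + l) (O(l, u) = (l + 5)*(2 + u) = (5 + l)*(2 + u) = (2 + u)*(5 + l))
958*O(12, T(-2) + 1) = 958*((2 + ((-8 + (-2)**2 + 2*(-2)) + 1))*(5 + 12)) = 958*((2 + ((-8 + 4 - 4) + 1))*17) = 958*((2 + (-8 + 1))*17) = 958*((2 - 7)*17) = 958*(-5*17) = 958*(-85) = -81430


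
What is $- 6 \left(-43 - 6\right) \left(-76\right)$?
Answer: $-22344$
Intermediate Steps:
$- 6 \left(-43 - 6\right) \left(-76\right) = \left(-6\right) \left(-49\right) \left(-76\right) = 294 \left(-76\right) = -22344$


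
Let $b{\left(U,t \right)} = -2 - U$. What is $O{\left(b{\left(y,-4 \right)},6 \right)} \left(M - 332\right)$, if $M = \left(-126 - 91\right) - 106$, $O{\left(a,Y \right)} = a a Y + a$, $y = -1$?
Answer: $-3275$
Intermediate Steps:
$O{\left(a,Y \right)} = a + Y a^{2}$ ($O{\left(a,Y \right)} = a^{2} Y + a = Y a^{2} + a = a + Y a^{2}$)
$M = -323$ ($M = -217 - 106 = -323$)
$O{\left(b{\left(y,-4 \right)},6 \right)} \left(M - 332\right) = \left(-2 - -1\right) \left(1 + 6 \left(-2 - -1\right)\right) \left(-323 - 332\right) = \left(-2 + 1\right) \left(1 + 6 \left(-2 + 1\right)\right) \left(-655\right) = - (1 + 6 \left(-1\right)) \left(-655\right) = - (1 - 6) \left(-655\right) = \left(-1\right) \left(-5\right) \left(-655\right) = 5 \left(-655\right) = -3275$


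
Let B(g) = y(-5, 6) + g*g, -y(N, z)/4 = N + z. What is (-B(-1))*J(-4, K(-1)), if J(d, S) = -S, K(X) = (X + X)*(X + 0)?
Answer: -6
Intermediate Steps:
y(N, z) = -4*N - 4*z (y(N, z) = -4*(N + z) = -4*N - 4*z)
K(X) = 2*X**2 (K(X) = (2*X)*X = 2*X**2)
B(g) = -4 + g**2 (B(g) = (-4*(-5) - 4*6) + g*g = (20 - 24) + g**2 = -4 + g**2)
(-B(-1))*J(-4, K(-1)) = (-(-4 + (-1)**2))*(-2*(-1)**2) = (-(-4 + 1))*(-2) = (-1*(-3))*(-1*2) = 3*(-2) = -6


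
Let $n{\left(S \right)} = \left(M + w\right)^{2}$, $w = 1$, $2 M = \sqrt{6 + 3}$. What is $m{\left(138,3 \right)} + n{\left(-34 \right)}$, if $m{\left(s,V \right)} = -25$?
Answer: $- \frac{75}{4} \approx -18.75$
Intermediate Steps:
$M = \frac{3}{2}$ ($M = \frac{\sqrt{6 + 3}}{2} = \frac{\sqrt{9}}{2} = \frac{1}{2} \cdot 3 = \frac{3}{2} \approx 1.5$)
$n{\left(S \right)} = \frac{25}{4}$ ($n{\left(S \right)} = \left(\frac{3}{2} + 1\right)^{2} = \left(\frac{5}{2}\right)^{2} = \frac{25}{4}$)
$m{\left(138,3 \right)} + n{\left(-34 \right)} = -25 + \frac{25}{4} = - \frac{75}{4}$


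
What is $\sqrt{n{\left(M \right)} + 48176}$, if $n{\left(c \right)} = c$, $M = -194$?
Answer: $\sqrt{47982} \approx 219.05$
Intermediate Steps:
$\sqrt{n{\left(M \right)} + 48176} = \sqrt{-194 + 48176} = \sqrt{47982}$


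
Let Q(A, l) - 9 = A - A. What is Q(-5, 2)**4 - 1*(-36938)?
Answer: 43499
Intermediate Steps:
Q(A, l) = 9 (Q(A, l) = 9 + (A - A) = 9 + 0 = 9)
Q(-5, 2)**4 - 1*(-36938) = 9**4 - 1*(-36938) = 6561 + 36938 = 43499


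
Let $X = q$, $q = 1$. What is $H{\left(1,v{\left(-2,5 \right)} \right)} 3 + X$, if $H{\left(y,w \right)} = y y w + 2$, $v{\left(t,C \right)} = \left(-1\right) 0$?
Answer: $7$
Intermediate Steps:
$X = 1$
$v{\left(t,C \right)} = 0$
$H{\left(y,w \right)} = 2 + w y^{2}$ ($H{\left(y,w \right)} = y^{2} w + 2 = w y^{2} + 2 = 2 + w y^{2}$)
$H{\left(1,v{\left(-2,5 \right)} \right)} 3 + X = \left(2 + 0 \cdot 1^{2}\right) 3 + 1 = \left(2 + 0 \cdot 1\right) 3 + 1 = \left(2 + 0\right) 3 + 1 = 2 \cdot 3 + 1 = 6 + 1 = 7$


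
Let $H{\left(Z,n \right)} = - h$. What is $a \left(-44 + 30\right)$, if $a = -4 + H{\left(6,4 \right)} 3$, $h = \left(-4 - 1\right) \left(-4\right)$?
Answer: $896$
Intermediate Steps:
$h = 20$ ($h = \left(-5\right) \left(-4\right) = 20$)
$H{\left(Z,n \right)} = -20$ ($H{\left(Z,n \right)} = \left(-1\right) 20 = -20$)
$a = -64$ ($a = -4 - 60 = -64$)
$a \left(-44 + 30\right) = - 64 \left(-44 + 30\right) = \left(-64\right) \left(-14\right) = 896$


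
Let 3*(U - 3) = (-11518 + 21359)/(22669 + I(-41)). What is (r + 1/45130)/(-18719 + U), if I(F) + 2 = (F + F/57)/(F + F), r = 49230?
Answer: -1435303758043624/545661942172785 ≈ -2.6304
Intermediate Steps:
I(F) = -85/57 (I(F) = -2 + (F + F/57)/(F + F) = -2 + (F + F*(1/57))/((2*F)) = -2 + (F + F/57)*(1/(2*F)) = -2 + (58*F/57)*(1/(2*F)) = -2 + 29/57 = -85/57)
U = 4063123/1292048 (U = 3 + ((-11518 + 21359)/(22669 - 85/57))/3 = 3 + (9841/(1292048/57))/3 = 3 + (9841*(57/1292048))/3 = 3 + (⅓)*(560937/1292048) = 3 + 186979/1292048 = 4063123/1292048 ≈ 3.1447)
(r + 1/45130)/(-18719 + U) = (49230 + 1/45130)/(-18719 + 4063123/1292048) = (49230 + 1/45130)/(-24181783389/1292048) = (2221749901/45130)*(-1292048/24181783389) = -1435303758043624/545661942172785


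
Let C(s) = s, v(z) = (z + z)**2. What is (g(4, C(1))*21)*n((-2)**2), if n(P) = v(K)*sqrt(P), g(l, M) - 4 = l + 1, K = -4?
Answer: 24192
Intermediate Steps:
v(z) = 4*z**2 (v(z) = (2*z)**2 = 4*z**2)
g(l, M) = 5 + l (g(l, M) = 4 + (l + 1) = 4 + (1 + l) = 5 + l)
n(P) = 64*sqrt(P) (n(P) = (4*(-4)**2)*sqrt(P) = (4*16)*sqrt(P) = 64*sqrt(P))
(g(4, C(1))*21)*n((-2)**2) = ((5 + 4)*21)*(64*sqrt((-2)**2)) = (9*21)*(64*sqrt(4)) = 189*(64*2) = 189*128 = 24192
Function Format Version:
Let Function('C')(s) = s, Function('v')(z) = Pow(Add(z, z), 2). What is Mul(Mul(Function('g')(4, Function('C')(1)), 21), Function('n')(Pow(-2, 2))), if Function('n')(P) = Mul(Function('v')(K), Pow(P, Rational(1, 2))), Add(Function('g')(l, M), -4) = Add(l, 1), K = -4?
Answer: 24192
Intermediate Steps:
Function('v')(z) = Mul(4, Pow(z, 2)) (Function('v')(z) = Pow(Mul(2, z), 2) = Mul(4, Pow(z, 2)))
Function('g')(l, M) = Add(5, l) (Function('g')(l, M) = Add(4, Add(l, 1)) = Add(4, Add(1, l)) = Add(5, l))
Function('n')(P) = Mul(64, Pow(P, Rational(1, 2))) (Function('n')(P) = Mul(Mul(4, Pow(-4, 2)), Pow(P, Rational(1, 2))) = Mul(Mul(4, 16), Pow(P, Rational(1, 2))) = Mul(64, Pow(P, Rational(1, 2))))
Mul(Mul(Function('g')(4, Function('C')(1)), 21), Function('n')(Pow(-2, 2))) = Mul(Mul(Add(5, 4), 21), Mul(64, Pow(Pow(-2, 2), Rational(1, 2)))) = Mul(Mul(9, 21), Mul(64, Pow(4, Rational(1, 2)))) = Mul(189, Mul(64, 2)) = Mul(189, 128) = 24192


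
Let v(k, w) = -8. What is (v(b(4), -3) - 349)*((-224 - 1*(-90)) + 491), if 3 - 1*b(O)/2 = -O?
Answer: -127449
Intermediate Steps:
b(O) = 6 + 2*O (b(O) = 6 - (-2)*O = 6 + 2*O)
(v(b(4), -3) - 349)*((-224 - 1*(-90)) + 491) = (-8 - 349)*((-224 - 1*(-90)) + 491) = -357*((-224 + 90) + 491) = -357*(-134 + 491) = -357*357 = -127449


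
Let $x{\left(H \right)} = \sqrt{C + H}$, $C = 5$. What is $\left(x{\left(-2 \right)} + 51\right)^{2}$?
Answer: $\left(51 + \sqrt{3}\right)^{2} \approx 2780.7$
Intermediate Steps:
$x{\left(H \right)} = \sqrt{5 + H}$
$\left(x{\left(-2 \right)} + 51\right)^{2} = \left(\sqrt{5 - 2} + 51\right)^{2} = \left(\sqrt{3} + 51\right)^{2} = \left(51 + \sqrt{3}\right)^{2}$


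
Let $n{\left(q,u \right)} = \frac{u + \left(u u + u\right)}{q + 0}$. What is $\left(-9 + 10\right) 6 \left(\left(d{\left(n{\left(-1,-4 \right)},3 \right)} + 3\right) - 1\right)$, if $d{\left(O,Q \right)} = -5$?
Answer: $-18$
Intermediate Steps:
$n{\left(q,u \right)} = \frac{u^{2} + 2 u}{q}$ ($n{\left(q,u \right)} = \frac{u + \left(u^{2} + u\right)}{q} = \frac{u + \left(u + u^{2}\right)}{q} = \frac{u^{2} + 2 u}{q}$)
$\left(-9 + 10\right) 6 \left(\left(d{\left(n{\left(-1,-4 \right)},3 \right)} + 3\right) - 1\right) = \left(-9 + 10\right) 6 \left(\left(-5 + 3\right) - 1\right) = 1 \cdot 6 \left(-2 - 1\right) = 1 \cdot 6 \left(-3\right) = 1 \left(-18\right) = -18$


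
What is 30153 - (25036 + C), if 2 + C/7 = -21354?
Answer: 154609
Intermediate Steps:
C = -149492 (C = -14 + 7*(-21354) = -14 - 149478 = -149492)
30153 - (25036 + C) = 30153 - (25036 - 149492) = 30153 - 1*(-124456) = 30153 + 124456 = 154609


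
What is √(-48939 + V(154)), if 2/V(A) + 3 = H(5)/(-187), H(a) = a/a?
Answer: 7*I*√78863774/281 ≈ 221.22*I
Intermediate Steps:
H(a) = 1
V(A) = -187/281 (V(A) = 2/(-3 + 1/(-187)) = 2/(-3 + 1*(-1/187)) = 2/(-3 - 1/187) = 2/(-562/187) = 2*(-187/562) = -187/281)
√(-48939 + V(154)) = √(-48939 - 187/281) = √(-13752046/281) = 7*I*√78863774/281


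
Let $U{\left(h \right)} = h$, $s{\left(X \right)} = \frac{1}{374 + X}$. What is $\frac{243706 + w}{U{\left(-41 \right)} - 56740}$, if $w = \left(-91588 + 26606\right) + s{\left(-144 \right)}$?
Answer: $- \frac{41106521}{13059630} \approx -3.1476$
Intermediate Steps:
$w = - \frac{14945859}{230}$ ($w = \left(-91588 + 26606\right) + \frac{1}{374 - 144} = -64982 + \frac{1}{230} = - \frac{14945859}{230} \approx -64982.0$)
$\frac{243706 + w}{U{\left(-41 \right)} - 56740} = \frac{243706 - \frac{14945859}{230}}{-41 - 56740} = \frac{41106521}{230 \left(-56781\right)} = \frac{41106521}{230} \left(- \frac{1}{56781}\right) = - \frac{41106521}{13059630}$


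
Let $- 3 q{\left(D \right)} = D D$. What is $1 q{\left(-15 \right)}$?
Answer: $-75$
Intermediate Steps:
$q{\left(D \right)} = - \frac{D^{2}}{3}$ ($q{\left(D \right)} = - \frac{D D}{3} = - \frac{D^{2}}{3}$)
$1 q{\left(-15 \right)} = 1 \left(- \frac{\left(-15\right)^{2}}{3}\right) = 1 \left(\left(- \frac{1}{3}\right) 225\right) = 1 \left(-75\right) = -75$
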